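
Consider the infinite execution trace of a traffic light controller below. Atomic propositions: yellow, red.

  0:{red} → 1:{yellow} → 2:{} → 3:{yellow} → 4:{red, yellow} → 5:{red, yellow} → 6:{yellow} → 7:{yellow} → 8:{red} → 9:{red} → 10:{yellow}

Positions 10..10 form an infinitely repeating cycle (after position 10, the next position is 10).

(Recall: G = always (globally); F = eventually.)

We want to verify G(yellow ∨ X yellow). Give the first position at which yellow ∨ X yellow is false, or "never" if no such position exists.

8

Check yellow ∨ X yellow at each position in order: 0 ✓, 1 ✓, 2 ✓, 3 ✓, 4 ✓, 5 ✓, 6 ✓, 7 ✓.
At position 8 the labels are {red} and the next position 9 has {red}, so yellow ∨ X yellow is false there. This is the first violation.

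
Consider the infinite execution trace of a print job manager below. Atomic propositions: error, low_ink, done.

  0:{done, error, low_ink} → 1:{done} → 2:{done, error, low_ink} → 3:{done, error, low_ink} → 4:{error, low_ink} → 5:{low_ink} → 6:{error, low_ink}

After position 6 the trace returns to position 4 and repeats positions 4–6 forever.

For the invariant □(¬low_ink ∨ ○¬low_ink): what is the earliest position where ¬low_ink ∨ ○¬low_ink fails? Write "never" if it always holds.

2

Check ¬low_ink ∨ ○¬low_ink at each position in order: 0 ✓, 1 ✓.
At position 2 the labels are {done, error, low_ink} and the next position 3 has {done, error, low_ink}, so ¬low_ink ∨ ○¬low_ink is false there. This is the first violation.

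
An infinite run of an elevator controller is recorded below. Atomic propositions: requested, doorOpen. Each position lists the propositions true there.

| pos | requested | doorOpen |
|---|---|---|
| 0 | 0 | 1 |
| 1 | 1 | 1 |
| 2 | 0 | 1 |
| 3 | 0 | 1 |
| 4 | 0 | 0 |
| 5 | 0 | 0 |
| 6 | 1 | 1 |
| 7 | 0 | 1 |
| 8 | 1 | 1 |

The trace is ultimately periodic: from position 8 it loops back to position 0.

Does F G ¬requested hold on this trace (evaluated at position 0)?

G ¬requested is false at every position 0..8, so it never becomes true and F G ¬requested fails.

Violated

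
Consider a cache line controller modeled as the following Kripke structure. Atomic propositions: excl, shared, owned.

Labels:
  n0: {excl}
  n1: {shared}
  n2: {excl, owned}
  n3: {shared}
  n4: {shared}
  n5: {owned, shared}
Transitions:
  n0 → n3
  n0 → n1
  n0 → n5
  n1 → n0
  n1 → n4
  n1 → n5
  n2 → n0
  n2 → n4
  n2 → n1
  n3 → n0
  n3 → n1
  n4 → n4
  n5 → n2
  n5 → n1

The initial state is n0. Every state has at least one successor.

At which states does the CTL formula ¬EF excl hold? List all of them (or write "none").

{n4}

States satisfying excl: {n0, n2}.
States satisfying EF excl: {n0, n1, n2, n3, n5}.
States satisfying ¬EF excl: {n4}.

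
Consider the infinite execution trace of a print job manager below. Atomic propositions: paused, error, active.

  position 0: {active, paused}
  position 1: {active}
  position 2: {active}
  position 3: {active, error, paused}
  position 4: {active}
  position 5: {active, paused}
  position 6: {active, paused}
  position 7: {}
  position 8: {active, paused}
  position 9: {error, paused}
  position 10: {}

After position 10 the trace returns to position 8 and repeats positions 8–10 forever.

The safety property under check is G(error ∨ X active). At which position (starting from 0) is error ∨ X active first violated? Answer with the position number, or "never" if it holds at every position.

Check error ∨ X active at each position in order: 0 ✓, 1 ✓, 2 ✓, 3 ✓, 4 ✓, 5 ✓.
At position 6 the labels are {active, paused} and the next position 7 has {}, so error ∨ X active is false there. This is the first violation.

6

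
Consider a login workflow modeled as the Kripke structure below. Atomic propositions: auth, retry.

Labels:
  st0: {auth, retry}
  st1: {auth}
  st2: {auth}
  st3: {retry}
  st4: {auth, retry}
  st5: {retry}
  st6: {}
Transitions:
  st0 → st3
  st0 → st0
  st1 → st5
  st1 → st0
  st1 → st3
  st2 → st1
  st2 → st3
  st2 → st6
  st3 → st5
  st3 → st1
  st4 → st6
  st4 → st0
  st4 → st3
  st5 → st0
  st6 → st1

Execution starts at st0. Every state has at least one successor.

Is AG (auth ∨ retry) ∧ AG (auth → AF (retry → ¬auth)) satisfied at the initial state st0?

States satisfying auth ∨ retry: {st0, st1, st2, st3, st4, st5}.
States satisfying AG (auth ∨ retry): {st0, st1, st3, st5}.
States satisfying auth → AF (retry → ¬auth): {st1, st2, st3, st5, st6}.
States satisfying AG (auth → AF (retry → ¬auth)): ∅.
States satisfying AG (auth ∨ retry) ∧ AG (auth → AF (retry → ¬auth)): ∅.
st0 ∉ Sat(AG (auth ∨ retry) ∧ AG (auth → AF (retry → ¬auth))).

No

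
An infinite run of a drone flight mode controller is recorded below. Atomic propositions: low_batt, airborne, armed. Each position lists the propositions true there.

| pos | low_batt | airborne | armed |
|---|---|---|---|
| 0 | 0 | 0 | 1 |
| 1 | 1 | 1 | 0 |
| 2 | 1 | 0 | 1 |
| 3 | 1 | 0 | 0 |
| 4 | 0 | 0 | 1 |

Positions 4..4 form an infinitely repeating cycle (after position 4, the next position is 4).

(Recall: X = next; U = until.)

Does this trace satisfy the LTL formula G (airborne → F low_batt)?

airborne → F low_batt holds at every position 0..4, and those are all positions ever visited, so G (airborne → F low_batt) holds.
Positions where airborne holds: 1.
Check F low_batt at each: 1→ok.

Holds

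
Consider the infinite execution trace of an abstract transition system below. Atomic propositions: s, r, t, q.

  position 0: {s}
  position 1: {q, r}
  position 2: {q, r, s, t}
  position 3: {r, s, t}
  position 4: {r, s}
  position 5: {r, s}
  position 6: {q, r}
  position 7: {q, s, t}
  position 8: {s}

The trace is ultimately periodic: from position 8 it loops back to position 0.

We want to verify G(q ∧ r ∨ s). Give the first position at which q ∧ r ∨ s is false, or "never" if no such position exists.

q ∧ r ∨ s holds at every position 0..8, and those are all the positions the trace ever visits, so the invariant G(q ∧ r ∨ s) is never violated.

never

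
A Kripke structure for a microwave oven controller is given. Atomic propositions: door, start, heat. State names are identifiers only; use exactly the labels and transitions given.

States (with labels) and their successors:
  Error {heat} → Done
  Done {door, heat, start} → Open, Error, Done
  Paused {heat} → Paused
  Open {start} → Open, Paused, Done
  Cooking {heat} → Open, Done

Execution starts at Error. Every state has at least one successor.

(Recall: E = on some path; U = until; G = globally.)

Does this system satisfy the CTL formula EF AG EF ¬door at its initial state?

States satisfying AG EF ¬door: {Error, Done, Paused, Open, Cooking}.
States satisfying EF AG EF ¬door: {Error, Done, Paused, Open, Cooking}.
Some path from Error reaches a state where AG EF ¬door holds.
Error ∈ Sat(EF AG EF ¬door).

Satisfied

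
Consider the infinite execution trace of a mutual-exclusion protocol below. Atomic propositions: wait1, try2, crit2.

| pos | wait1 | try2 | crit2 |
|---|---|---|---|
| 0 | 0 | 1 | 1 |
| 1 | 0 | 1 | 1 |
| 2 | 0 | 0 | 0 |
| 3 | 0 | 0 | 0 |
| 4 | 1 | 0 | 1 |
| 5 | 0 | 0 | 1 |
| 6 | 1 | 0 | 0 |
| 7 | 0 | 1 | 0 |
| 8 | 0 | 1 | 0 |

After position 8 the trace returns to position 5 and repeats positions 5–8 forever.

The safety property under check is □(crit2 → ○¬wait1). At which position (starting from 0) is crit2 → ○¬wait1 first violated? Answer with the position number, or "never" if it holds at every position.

5

Check crit2 → ○¬wait1 at each position in order: 0 ✓, 1 ✓, 2 ✓, 3 ✓, 4 ✓.
At position 5 the labels are {crit2} and the next position 6 has {wait1}, so crit2 → ○¬wait1 is false there. This is the first violation.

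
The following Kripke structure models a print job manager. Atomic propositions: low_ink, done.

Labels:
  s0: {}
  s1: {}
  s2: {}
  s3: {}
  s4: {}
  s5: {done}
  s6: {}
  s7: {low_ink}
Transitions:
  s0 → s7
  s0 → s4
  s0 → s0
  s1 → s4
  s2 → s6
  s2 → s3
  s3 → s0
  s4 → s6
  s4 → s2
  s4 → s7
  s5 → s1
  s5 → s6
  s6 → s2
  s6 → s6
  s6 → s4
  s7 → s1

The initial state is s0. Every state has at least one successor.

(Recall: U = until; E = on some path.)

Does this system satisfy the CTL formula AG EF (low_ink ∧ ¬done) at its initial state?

States satisfying EF (low_ink ∧ ¬done): {s0, s1, s2, s3, s4, s5, s6, s7}.
States satisfying AG EF (low_ink ∧ ¬done): {s0, s1, s2, s3, s4, s5, s6, s7}.
Every state reachable from s0 satisfies EF (low_ink ∧ ¬done).
s0 ∈ Sat(AG EF (low_ink ∧ ¬done)).

Yes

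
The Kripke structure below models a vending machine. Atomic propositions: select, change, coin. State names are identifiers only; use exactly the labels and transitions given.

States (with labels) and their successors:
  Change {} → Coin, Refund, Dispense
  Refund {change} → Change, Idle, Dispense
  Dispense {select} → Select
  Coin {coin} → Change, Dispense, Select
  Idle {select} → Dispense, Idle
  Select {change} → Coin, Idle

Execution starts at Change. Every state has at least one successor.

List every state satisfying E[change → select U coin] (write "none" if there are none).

States satisfying change → select: {Change, Dispense, Coin, Idle}.
States satisfying coin: {Coin}.
States satisfying E[change → select U coin]: {Change, Coin}.

{Change, Coin}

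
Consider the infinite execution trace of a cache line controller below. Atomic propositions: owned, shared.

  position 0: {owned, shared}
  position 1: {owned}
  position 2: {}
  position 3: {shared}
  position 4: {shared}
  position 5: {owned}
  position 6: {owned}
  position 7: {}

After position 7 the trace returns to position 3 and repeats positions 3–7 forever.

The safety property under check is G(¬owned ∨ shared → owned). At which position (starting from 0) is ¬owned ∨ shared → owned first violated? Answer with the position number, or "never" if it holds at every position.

2

Check ¬owned ∨ shared → owned at each position in order: 0 ✓, 1 ✓.
At position 2 the labels are {}, so ¬owned ∨ shared → owned is false there. This is the first violation.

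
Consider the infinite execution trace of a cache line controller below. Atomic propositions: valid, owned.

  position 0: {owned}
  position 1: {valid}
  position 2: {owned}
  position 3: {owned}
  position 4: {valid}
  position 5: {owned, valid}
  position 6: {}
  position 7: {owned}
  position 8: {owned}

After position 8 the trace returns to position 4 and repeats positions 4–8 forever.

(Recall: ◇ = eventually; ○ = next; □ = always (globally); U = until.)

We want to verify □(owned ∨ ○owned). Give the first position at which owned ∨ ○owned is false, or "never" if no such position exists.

never

owned ∨ ○owned holds at every position 0..8, and those are all the positions the trace ever visits, so the invariant □(owned ∨ ○owned) is never violated.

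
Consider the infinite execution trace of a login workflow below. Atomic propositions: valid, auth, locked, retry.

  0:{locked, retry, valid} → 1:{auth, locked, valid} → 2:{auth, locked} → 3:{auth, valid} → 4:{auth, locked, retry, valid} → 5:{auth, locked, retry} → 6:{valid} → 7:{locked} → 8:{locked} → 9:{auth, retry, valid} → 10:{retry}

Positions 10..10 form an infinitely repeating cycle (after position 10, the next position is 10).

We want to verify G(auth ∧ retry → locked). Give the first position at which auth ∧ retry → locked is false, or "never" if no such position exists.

Check auth ∧ retry → locked at each position in order: 0 ✓, 1 ✓, 2 ✓, 3 ✓, 4 ✓, 5 ✓, 6 ✓, 7 ✓, 8 ✓.
At position 9 the labels are {auth, retry, valid}, so auth ∧ retry → locked is false there. This is the first violation.

9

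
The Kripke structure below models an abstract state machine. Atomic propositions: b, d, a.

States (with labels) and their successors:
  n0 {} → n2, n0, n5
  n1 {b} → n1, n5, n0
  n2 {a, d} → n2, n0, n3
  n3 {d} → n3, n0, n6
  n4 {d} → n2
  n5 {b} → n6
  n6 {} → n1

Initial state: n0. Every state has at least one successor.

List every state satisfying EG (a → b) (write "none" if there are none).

{n0, n1, n3, n5, n6}

States satisfying a → b: {n0, n1, n3, n4, n5, n6}.
States satisfying EG (a → b): {n0, n1, n3, n5, n6}.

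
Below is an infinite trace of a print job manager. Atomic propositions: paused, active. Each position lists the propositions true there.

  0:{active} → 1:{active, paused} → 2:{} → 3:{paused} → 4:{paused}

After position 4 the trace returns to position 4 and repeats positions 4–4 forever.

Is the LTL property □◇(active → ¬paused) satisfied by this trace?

◇(active → ¬paused) holds at every position 0..4, and those are all positions ever visited, so □◇(active → ¬paused) holds.

Satisfied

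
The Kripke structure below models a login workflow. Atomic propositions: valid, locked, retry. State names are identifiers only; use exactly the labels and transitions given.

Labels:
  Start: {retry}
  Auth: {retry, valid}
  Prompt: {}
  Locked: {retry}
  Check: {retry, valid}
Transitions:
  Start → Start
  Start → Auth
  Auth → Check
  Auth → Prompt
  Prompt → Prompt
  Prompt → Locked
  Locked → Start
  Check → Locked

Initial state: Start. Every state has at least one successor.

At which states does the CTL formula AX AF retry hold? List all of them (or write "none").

{Start, Locked, Check}

States satisfying AF retry: {Start, Auth, Locked, Check}.
States satisfying AX AF retry: {Start, Locked, Check}.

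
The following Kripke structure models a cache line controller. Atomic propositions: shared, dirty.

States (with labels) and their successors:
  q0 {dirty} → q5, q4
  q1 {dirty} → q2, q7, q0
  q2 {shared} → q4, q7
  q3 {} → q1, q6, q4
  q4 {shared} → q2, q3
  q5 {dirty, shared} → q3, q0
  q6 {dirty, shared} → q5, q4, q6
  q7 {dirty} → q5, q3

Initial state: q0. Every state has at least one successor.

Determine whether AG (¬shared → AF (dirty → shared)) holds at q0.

States satisfying ¬shared → AF (dirty → shared): {q0, q1, q2, q3, q4, q5, q6, q7}.
States satisfying AG (¬shared → AF (dirty → shared)): {q0, q1, q2, q3, q4, q5, q6, q7}.
Every state reachable from q0 satisfies ¬shared → AF (dirty → shared).
q0 ∈ Sat(AG (¬shared → AF (dirty → shared))).

Holds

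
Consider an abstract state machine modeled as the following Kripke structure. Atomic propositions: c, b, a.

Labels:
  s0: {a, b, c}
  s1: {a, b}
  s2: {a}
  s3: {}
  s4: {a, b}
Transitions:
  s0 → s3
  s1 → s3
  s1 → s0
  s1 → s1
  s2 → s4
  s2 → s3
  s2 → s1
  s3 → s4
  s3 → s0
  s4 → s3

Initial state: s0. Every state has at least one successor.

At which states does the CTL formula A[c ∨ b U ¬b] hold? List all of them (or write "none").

{s0, s2, s3, s4}

States satisfying c ∨ b: {s0, s1, s4}.
States satisfying ¬b: {s2, s3}.
States satisfying A[c ∨ b U ¬b]: {s0, s2, s3, s4}.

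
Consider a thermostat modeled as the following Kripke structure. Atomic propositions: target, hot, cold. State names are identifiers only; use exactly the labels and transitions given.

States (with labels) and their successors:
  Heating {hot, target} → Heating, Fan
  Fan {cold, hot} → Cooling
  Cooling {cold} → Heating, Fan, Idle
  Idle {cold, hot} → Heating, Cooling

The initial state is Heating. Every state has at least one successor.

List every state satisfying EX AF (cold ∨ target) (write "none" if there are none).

{Heating, Fan, Cooling, Idle}

States satisfying AF (cold ∨ target): {Heating, Fan, Cooling, Idle}.
States satisfying EX AF (cold ∨ target): {Heating, Fan, Cooling, Idle}.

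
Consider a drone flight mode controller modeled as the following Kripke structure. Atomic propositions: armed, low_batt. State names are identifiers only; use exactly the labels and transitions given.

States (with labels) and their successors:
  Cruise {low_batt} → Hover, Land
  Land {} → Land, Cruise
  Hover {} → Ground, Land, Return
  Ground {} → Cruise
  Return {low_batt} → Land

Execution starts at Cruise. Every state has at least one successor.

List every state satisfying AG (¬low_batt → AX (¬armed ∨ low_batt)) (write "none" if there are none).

{Cruise, Land, Hover, Ground, Return}

States satisfying ¬low_batt → AX (¬armed ∨ low_batt): {Cruise, Land, Hover, Ground, Return}.
States satisfying AG (¬low_batt → AX (¬armed ∨ low_batt)): {Cruise, Land, Hover, Ground, Return}.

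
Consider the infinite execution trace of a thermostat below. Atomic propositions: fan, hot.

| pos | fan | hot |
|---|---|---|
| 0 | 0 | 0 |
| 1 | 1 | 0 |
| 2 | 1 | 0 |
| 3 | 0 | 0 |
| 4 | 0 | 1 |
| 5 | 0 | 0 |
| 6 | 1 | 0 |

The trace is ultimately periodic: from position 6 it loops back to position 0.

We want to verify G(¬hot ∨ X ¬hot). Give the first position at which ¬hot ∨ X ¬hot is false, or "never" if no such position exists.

never

¬hot ∨ X ¬hot holds at every position 0..6, and those are all the positions the trace ever visits, so the invariant G(¬hot ∨ X ¬hot) is never violated.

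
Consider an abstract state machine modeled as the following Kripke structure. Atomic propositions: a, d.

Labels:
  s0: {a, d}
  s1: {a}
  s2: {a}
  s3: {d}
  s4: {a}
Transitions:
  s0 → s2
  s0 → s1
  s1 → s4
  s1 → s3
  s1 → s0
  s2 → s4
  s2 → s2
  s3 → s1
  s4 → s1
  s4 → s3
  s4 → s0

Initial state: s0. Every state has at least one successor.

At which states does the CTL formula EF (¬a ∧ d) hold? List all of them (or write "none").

States satisfying ¬a ∧ d: {s3}.
States satisfying EF (¬a ∧ d): {s0, s1, s2, s3, s4}.

{s0, s1, s2, s3, s4}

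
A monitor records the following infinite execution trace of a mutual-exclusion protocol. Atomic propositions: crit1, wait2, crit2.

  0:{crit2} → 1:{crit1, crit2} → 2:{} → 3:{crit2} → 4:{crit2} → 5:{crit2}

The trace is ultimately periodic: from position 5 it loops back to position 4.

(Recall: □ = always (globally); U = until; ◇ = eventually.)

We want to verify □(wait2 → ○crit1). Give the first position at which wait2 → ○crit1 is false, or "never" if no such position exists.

wait2 → ○crit1 holds at every position 0..5, and those are all the positions the trace ever visits, so the invariant □(wait2 → ○crit1) is never violated.

never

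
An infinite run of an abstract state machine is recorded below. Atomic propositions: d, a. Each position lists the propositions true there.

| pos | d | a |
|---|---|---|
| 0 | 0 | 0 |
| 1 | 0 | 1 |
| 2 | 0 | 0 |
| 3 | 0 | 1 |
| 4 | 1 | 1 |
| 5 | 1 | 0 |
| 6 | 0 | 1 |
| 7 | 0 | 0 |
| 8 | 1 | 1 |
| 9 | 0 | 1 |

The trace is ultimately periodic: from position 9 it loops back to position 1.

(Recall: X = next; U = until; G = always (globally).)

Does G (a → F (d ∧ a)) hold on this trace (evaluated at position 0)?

a → F (d ∧ a) holds at every position 0..9, and those are all positions ever visited, so G (a → F (d ∧ a)) holds.
Positions where a holds: 1, 3, 4, 6, 8, 9.
Check F (d ∧ a) at each: 1→ok, 3→ok, 4→ok, 6→ok, 8→ok, 9→ok.

Yes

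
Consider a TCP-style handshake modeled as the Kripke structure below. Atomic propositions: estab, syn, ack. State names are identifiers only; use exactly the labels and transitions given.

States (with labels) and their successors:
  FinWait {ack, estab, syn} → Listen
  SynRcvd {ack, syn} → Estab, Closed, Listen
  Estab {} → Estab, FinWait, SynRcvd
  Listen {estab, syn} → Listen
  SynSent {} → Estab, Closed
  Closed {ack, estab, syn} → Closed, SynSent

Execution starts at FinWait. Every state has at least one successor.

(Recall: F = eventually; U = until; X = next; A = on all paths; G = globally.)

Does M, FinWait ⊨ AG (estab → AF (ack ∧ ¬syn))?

States satisfying estab → AF (ack ∧ ¬syn): {SynRcvd, Estab, SynSent}.
States satisfying AG (estab → AF (ack ∧ ¬syn)): ∅.
FinWait is reachable from FinWait and violates estab → AF (ack ∧ ¬syn), so AG fails at FinWait.
FinWait ∉ Sat(AG (estab → AF (ack ∧ ¬syn))).

Violated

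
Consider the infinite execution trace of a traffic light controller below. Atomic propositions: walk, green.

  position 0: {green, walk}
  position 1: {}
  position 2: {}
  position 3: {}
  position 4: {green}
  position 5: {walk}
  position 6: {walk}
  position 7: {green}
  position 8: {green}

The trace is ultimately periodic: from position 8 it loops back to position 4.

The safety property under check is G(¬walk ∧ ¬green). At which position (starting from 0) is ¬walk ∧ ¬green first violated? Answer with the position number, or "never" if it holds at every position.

At position 0 the labels are {green, walk}, so ¬walk ∧ ¬green is false there. This is the first violation.

0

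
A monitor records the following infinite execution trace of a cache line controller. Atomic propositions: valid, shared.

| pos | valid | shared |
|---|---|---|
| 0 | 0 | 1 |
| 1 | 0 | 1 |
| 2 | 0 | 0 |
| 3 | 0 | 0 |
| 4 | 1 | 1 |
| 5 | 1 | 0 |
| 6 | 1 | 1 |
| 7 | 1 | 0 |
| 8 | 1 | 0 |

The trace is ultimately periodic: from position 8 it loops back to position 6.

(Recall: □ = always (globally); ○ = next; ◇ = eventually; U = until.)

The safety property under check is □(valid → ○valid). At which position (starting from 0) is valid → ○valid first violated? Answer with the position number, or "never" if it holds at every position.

never

valid → ○valid holds at every position 0..8, and those are all the positions the trace ever visits, so the invariant □(valid → ○valid) is never violated.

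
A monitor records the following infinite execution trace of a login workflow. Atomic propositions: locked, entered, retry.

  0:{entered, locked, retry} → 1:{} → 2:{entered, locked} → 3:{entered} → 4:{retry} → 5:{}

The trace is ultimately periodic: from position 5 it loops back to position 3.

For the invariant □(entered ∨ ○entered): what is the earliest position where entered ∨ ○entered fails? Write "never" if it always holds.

Check entered ∨ ○entered at each position in order: 0 ✓, 1 ✓, 2 ✓, 3 ✓.
At position 4 the labels are {retry} and the next position 5 has {}, so entered ∨ ○entered is false there. This is the first violation.

4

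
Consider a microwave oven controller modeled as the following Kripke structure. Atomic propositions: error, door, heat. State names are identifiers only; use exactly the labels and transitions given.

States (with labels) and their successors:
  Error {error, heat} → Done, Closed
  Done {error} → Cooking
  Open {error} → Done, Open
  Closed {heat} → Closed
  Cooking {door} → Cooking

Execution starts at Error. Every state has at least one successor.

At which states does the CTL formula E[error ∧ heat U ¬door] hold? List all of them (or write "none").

States satisfying error ∧ heat: {Error}.
States satisfying ¬door: {Error, Done, Open, Closed}.
States satisfying E[error ∧ heat U ¬door]: {Error, Done, Open, Closed}.

{Error, Done, Open, Closed}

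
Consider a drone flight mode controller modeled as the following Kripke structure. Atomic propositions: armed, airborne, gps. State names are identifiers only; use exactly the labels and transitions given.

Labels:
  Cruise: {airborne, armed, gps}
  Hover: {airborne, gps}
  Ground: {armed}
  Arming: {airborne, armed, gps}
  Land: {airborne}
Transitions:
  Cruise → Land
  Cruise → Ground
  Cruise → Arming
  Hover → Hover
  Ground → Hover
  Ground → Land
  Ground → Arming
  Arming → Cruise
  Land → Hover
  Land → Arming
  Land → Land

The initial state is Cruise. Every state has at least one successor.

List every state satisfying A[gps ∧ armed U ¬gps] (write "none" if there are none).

States satisfying gps ∧ armed: {Cruise, Arming}.
States satisfying ¬gps: {Ground, Land}.
States satisfying A[gps ∧ armed U ¬gps]: {Ground, Land}.

{Ground, Land}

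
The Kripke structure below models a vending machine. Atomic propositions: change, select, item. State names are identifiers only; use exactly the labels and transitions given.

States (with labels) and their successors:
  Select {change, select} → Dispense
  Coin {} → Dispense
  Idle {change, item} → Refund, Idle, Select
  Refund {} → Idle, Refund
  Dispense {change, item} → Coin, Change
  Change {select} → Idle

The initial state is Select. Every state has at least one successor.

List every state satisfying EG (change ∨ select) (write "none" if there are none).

{Select, Idle, Dispense, Change}

States satisfying change ∨ select: {Select, Idle, Dispense, Change}.
States satisfying EG (change ∨ select): {Select, Idle, Dispense, Change}.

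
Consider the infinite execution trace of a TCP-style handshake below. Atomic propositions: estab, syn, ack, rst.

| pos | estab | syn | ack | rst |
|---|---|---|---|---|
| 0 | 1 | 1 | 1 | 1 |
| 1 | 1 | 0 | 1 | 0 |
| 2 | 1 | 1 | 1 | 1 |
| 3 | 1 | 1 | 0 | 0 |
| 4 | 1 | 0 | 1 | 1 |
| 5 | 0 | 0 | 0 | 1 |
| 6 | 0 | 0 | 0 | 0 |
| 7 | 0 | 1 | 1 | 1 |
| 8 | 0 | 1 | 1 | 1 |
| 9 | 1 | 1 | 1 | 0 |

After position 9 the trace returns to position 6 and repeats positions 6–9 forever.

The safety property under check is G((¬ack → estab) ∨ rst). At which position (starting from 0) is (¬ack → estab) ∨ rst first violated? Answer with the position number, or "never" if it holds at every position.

Check (¬ack → estab) ∨ rst at each position in order: 0 ✓, 1 ✓, 2 ✓, 3 ✓, 4 ✓, 5 ✓.
At position 6 the labels are {}, so (¬ack → estab) ∨ rst is false there. This is the first violation.

6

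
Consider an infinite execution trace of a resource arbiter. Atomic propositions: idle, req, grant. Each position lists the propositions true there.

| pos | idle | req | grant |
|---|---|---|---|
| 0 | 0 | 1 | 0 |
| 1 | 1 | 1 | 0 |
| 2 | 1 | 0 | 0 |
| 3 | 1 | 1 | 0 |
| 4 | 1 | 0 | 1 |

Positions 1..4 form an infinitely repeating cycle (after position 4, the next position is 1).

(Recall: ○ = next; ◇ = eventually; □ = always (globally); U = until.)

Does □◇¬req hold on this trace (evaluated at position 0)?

Holds

◇¬req holds at every position 0..4, and those are all positions ever visited, so □◇¬req holds.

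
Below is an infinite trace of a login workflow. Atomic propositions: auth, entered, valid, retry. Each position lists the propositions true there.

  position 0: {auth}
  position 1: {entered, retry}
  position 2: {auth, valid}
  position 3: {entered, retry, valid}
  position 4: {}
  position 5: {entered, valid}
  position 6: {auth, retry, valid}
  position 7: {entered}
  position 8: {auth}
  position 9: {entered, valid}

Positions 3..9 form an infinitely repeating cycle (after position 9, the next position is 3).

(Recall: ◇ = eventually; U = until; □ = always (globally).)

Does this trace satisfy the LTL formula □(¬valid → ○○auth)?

Violated

¬valid → ○○auth must hold at every position from 0 onward. It fails at position 1, so □(¬valid → ○○auth) is false.
Positions where ¬valid holds: 0, 1, 4, 7, 8.
Check ○○auth at each: 0→ok, 1→fails, 4→ok, 7→fails, 8→fails.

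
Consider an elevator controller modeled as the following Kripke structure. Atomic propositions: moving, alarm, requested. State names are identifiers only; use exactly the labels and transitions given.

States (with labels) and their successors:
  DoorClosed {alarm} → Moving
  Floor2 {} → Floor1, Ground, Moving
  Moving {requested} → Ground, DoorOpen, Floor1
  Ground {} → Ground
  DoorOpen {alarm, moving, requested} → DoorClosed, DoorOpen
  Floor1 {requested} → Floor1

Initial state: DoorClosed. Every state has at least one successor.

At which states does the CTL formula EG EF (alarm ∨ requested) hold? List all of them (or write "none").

{DoorClosed, Floor2, Moving, DoorOpen, Floor1}

States satisfying EF (alarm ∨ requested): {DoorClosed, Floor2, Moving, DoorOpen, Floor1}.
States satisfying EG EF (alarm ∨ requested): {DoorClosed, Floor2, Moving, DoorOpen, Floor1}.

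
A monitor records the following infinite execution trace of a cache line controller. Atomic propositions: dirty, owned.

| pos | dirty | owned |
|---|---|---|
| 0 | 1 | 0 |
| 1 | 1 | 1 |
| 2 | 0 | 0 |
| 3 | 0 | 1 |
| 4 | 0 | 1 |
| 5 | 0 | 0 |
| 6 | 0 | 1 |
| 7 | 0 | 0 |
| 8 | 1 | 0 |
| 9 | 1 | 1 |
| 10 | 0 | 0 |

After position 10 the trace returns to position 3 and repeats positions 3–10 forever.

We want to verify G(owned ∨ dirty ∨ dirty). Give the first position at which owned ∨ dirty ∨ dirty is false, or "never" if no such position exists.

Check owned ∨ dirty ∨ dirty at each position in order: 0 ✓, 1 ✓.
At position 2 the labels are {}, so owned ∨ dirty ∨ dirty is false there. This is the first violation.

2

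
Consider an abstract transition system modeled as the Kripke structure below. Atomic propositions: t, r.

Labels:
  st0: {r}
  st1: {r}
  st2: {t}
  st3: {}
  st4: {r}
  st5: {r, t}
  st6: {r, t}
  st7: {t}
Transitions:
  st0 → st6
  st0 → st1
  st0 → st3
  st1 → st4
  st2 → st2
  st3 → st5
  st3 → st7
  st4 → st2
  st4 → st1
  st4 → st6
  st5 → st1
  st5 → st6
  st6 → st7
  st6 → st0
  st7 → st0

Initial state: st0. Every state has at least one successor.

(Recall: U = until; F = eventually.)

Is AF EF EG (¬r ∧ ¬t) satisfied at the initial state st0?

States satisfying EF EG (¬r ∧ ¬t): ∅.
States satisfying AF EF EG (¬r ∧ ¬t): ∅.
There is a path from st0 along which EF EG (¬r ∧ ¬t) never holds.
st0 ∉ Sat(AF EF EG (¬r ∧ ¬t)).

Does not hold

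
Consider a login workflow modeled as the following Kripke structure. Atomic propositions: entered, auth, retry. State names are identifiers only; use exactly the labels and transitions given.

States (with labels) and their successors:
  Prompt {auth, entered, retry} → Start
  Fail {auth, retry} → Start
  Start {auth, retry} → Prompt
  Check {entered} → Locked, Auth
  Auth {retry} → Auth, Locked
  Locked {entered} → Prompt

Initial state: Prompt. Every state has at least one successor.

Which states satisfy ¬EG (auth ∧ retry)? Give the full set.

States satisfying auth ∧ retry: {Prompt, Fail, Start}.
States satisfying EG (auth ∧ retry): {Prompt, Fail, Start}.
States satisfying ¬EG (auth ∧ retry): {Check, Auth, Locked}.

{Check, Auth, Locked}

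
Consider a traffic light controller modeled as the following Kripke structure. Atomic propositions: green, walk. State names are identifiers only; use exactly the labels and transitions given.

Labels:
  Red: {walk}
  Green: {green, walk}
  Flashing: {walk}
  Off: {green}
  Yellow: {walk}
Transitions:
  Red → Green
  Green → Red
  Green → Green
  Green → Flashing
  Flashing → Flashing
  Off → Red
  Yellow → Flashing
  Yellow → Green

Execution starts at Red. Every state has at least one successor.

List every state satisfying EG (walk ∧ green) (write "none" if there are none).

States satisfying walk ∧ green: {Green}.
States satisfying EG (walk ∧ green): {Green}.

{Green}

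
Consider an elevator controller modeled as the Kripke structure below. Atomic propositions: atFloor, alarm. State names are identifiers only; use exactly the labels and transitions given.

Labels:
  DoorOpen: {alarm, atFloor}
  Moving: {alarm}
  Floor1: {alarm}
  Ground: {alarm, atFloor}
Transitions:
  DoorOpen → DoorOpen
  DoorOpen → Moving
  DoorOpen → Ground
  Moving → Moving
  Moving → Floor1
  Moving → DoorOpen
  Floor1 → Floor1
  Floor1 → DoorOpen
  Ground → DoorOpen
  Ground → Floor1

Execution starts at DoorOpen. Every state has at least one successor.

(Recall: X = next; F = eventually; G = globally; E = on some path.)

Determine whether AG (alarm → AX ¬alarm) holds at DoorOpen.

No

States satisfying alarm → AX ¬alarm: ∅.
States satisfying AG (alarm → AX ¬alarm): ∅.
DoorOpen is reachable from DoorOpen and violates alarm → AX ¬alarm, so AG fails at DoorOpen.
DoorOpen ∉ Sat(AG (alarm → AX ¬alarm)).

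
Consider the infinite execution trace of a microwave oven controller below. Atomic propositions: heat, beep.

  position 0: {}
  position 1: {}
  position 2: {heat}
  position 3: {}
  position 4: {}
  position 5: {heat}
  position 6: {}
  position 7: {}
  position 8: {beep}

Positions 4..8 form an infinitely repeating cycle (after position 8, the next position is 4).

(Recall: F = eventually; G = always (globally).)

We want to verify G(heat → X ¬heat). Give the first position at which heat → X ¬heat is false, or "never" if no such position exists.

heat → X ¬heat holds at every position 0..8, and those are all the positions the trace ever visits, so the invariant G(heat → X ¬heat) is never violated.

never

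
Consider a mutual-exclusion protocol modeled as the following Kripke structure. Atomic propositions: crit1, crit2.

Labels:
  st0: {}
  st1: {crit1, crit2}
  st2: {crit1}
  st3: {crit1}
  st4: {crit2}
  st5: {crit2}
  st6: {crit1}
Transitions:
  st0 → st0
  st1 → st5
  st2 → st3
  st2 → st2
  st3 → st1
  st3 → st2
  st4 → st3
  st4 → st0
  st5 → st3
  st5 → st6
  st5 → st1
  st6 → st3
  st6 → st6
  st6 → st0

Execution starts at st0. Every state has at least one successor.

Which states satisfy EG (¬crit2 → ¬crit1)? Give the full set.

{st0, st1, st4, st5}

States satisfying ¬crit2 → ¬crit1: {st0, st1, st4, st5}.
States satisfying EG (¬crit2 → ¬crit1): {st0, st1, st4, st5}.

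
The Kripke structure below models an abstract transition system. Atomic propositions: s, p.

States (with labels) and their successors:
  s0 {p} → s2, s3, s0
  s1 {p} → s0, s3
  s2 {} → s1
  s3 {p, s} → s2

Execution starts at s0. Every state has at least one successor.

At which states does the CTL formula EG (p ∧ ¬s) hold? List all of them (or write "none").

States satisfying p ∧ ¬s: {s0, s1}.
States satisfying EG (p ∧ ¬s): {s0, s1}.

{s0, s1}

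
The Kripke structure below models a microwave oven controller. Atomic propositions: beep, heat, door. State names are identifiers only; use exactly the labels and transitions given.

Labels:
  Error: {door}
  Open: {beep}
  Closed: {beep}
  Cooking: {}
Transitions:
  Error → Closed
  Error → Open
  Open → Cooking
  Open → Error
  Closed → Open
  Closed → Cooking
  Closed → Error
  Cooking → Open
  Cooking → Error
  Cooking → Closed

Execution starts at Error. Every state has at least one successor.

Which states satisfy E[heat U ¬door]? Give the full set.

States satisfying heat: ∅.
States satisfying ¬door: {Open, Closed, Cooking}.
States satisfying E[heat U ¬door]: {Open, Closed, Cooking}.

{Open, Closed, Cooking}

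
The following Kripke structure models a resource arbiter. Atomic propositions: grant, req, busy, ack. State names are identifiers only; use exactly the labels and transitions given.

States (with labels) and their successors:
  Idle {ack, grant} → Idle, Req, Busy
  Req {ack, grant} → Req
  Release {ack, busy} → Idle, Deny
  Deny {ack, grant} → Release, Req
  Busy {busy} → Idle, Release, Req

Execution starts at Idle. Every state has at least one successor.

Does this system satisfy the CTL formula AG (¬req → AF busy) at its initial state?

States satisfying ¬req → AF busy: {Release, Busy}.
States satisfying AG (¬req → AF busy): ∅.
Deny is reachable from Idle and violates ¬req → AF busy, so AG fails at Idle.
Idle ∉ Sat(AG (¬req → AF busy)).

Violated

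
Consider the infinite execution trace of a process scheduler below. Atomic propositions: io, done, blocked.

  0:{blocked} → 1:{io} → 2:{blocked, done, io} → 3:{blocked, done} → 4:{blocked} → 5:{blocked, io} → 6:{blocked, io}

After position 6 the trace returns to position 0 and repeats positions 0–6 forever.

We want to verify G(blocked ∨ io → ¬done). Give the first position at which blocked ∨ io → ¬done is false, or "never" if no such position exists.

2

Check blocked ∨ io → ¬done at each position in order: 0 ✓, 1 ✓.
At position 2 the labels are {blocked, done, io}, so blocked ∨ io → ¬done is false there. This is the first violation.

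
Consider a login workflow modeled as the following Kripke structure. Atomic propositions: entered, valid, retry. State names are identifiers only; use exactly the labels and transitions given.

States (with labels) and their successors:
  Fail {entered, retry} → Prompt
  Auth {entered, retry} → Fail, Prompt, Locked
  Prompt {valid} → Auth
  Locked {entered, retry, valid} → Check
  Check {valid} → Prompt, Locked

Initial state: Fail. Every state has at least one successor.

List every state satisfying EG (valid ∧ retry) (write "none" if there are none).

States satisfying valid ∧ retry: {Locked}.
States satisfying EG (valid ∧ retry): ∅.

none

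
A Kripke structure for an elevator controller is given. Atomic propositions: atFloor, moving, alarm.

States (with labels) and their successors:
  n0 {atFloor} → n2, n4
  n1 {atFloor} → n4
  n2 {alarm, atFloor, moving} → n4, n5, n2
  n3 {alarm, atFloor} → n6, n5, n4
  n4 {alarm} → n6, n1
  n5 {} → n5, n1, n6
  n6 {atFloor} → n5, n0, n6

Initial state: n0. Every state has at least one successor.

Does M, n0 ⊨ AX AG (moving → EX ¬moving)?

Satisfied

States satisfying AG (moving → EX ¬moving): {n0, n1, n2, n3, n4, n5, n6}.
States satisfying AX AG (moving → EX ¬moving): {n0, n1, n2, n3, n4, n5, n6}.
n0 ∈ Sat(AX AG (moving → EX ¬moving)).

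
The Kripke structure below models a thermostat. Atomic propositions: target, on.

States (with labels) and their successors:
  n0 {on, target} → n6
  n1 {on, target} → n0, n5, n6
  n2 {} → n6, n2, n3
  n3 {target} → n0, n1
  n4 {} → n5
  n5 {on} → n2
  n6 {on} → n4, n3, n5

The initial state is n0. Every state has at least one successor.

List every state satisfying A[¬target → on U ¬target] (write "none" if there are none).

{n0, n1, n2, n3, n4, n5, n6}

States satisfying ¬target → on: {n0, n1, n3, n5, n6}.
States satisfying ¬target: {n2, n4, n5, n6}.
States satisfying A[¬target → on U ¬target]: {n0, n1, n2, n3, n4, n5, n6}.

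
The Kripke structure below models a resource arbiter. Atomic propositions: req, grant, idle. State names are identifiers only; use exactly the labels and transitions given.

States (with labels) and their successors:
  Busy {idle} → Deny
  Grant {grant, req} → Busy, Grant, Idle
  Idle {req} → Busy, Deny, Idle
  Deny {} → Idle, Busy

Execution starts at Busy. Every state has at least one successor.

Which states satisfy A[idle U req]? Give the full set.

States satisfying idle: {Busy}.
States satisfying req: {Grant, Idle}.
States satisfying A[idle U req]: {Grant, Idle}.

{Grant, Idle}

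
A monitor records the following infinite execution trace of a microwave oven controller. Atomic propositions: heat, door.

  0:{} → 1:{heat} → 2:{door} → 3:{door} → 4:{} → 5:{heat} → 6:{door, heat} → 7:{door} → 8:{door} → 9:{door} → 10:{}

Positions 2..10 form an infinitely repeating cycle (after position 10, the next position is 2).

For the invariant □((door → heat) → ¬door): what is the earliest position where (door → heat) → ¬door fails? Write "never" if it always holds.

6

Check (door → heat) → ¬door at each position in order: 0 ✓, 1 ✓, 2 ✓, 3 ✓, 4 ✓, 5 ✓.
At position 6 the labels are {door, heat}, so (door → heat) → ¬door is false there. This is the first violation.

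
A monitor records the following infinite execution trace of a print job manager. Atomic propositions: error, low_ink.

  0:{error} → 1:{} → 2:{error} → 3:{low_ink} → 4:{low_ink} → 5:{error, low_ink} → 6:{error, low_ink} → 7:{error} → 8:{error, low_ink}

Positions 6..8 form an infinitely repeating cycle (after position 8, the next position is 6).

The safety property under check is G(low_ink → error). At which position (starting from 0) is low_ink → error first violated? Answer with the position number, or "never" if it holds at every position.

Check low_ink → error at each position in order: 0 ✓, 1 ✓, 2 ✓.
At position 3 the labels are {low_ink}, so low_ink → error is false there. This is the first violation.

3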